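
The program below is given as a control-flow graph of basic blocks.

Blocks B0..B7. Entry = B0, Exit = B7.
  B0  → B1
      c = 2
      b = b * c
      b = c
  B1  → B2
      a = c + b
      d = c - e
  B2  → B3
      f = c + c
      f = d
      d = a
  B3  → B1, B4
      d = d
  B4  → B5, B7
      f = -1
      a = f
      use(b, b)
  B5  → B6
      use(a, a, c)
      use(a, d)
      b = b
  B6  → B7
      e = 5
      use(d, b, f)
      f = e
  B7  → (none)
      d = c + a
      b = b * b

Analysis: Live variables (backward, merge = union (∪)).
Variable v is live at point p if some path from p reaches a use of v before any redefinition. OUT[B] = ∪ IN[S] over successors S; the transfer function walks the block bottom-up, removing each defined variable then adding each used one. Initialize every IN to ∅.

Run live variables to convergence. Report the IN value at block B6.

Answer: {a, b, c, d, f}

Working:
Per-block solution:
  B0:  IN={b, e}  OUT={b, c, e}
  B1:  IN={b, c, e}  OUT={a, b, c, d, e}
  B2:  IN={a, b, c, d, e}  OUT={b, c, d, e}
  B3:  IN={b, c, d, e}  OUT={b, c, d, e}
  B4:  IN={b, c, d}  OUT={a, b, c, d, f}
  B5:  IN={a, b, c, d, f}  OUT={a, b, c, d, f}
  B6:  IN={a, b, c, d, f}  OUT={a, b, c}
  B7:  IN={a, b, c}  OUT={}

Merge at B6: OUT[B6] = IN[B7] = {a, b, c}
Applying B6's transfer function to that OUT value gives IN[B6] (row B6 above).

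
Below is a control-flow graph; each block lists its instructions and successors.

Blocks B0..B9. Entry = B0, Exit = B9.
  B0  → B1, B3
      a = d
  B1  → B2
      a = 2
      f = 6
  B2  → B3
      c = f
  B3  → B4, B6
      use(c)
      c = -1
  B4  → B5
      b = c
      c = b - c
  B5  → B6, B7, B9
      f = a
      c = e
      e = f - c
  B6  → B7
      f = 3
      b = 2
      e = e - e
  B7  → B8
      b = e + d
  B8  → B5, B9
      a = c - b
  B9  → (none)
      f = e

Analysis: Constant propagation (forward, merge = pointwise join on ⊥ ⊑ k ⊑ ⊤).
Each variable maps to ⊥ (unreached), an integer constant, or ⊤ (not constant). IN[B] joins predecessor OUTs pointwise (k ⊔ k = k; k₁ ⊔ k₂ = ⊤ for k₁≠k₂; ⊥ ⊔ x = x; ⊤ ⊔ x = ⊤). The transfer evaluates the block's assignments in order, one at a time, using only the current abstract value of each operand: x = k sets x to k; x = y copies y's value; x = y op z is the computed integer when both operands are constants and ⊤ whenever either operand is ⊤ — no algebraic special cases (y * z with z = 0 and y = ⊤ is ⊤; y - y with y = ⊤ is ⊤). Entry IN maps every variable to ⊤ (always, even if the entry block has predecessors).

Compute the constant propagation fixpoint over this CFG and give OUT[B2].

Answer: {a: 2, b: ⊤, c: 6, d: ⊤, e: ⊤, f: 6}

Trace:
Converged values:
  B0:  IN=(all ⊤)  OUT=(all ⊤)
  B1:  IN=(all ⊤)  OUT={a:2, f:6; rest ⊤}
  B2:  IN={a:2, f:6; rest ⊤}  OUT={a:2, c:6, f:6; rest ⊤}
  B3:  IN=(all ⊤)  OUT={c:-1; rest ⊤}
  B4:  IN={c:-1; rest ⊤}  OUT={b:-1, c:0; rest ⊤}
  B5:  IN=(all ⊤)  OUT=(all ⊤)
  B6:  IN=(all ⊤)  OUT={b:2, f:3; rest ⊤}
  B7:  IN=(all ⊤)  OUT=(all ⊤)
  B8:  IN=(all ⊤)  OUT=(all ⊤)
  B9:  IN=(all ⊤)  OUT=(all ⊤)

Merge at B2: IN[B2] = OUT[B1] = {a: 2, b: ⊤, c: ⊤, d: ⊤, e: ⊤, f: 6}
Applying B2's transfer function to that IN value gives OUT[B2] (row B2 above).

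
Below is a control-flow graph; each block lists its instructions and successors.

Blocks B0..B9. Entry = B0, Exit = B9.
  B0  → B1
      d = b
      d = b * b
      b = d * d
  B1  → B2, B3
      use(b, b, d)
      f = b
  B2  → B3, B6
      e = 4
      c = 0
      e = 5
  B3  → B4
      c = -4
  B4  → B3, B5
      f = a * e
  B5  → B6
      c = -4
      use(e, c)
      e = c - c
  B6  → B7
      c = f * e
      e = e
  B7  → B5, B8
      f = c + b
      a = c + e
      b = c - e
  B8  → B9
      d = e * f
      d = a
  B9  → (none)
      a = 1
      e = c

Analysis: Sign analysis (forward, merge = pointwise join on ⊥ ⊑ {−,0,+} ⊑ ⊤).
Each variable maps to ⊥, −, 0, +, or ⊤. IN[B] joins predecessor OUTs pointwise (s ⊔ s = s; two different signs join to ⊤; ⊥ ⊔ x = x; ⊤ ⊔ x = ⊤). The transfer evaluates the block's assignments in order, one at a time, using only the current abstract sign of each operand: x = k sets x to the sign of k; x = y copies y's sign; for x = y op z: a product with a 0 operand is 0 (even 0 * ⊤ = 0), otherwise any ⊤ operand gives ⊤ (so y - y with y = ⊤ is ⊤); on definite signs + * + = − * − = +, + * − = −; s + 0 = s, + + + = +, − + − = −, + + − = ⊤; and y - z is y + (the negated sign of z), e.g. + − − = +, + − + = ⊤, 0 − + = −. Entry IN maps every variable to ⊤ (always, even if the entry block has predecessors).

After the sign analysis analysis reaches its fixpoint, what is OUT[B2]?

Converged values:
  B0:   IN=(all ⊤)   OUT=(all ⊤)
  B1:   IN=(all ⊤)   OUT=(all ⊤)
  B2:   IN=(all ⊤)   OUT={c:0, e:+; rest ⊤}
  B3:   IN=(all ⊤)   OUT={c:-; rest ⊤}
  B4:   IN={c:-; rest ⊤}   OUT={c:-; rest ⊤}
  B5:   IN=(all ⊤)   OUT={c:-; rest ⊤}
  B6:   IN=(all ⊤)   OUT=(all ⊤)
  B7:   IN=(all ⊤)   OUT=(all ⊤)
  B8:   IN=(all ⊤)   OUT=(all ⊤)
  B9:   IN=(all ⊤)   OUT={a:+; rest ⊤}

Merge at B2: IN[B2] = OUT[B1] = {a: ⊤, b: ⊤, c: ⊤, d: ⊤, e: ⊤, f: ⊤}
Applying B2's transfer function to that IN value gives OUT[B2] (row B2 above).

Answer: {a: ⊤, b: ⊤, c: 0, d: ⊤, e: +, f: ⊤}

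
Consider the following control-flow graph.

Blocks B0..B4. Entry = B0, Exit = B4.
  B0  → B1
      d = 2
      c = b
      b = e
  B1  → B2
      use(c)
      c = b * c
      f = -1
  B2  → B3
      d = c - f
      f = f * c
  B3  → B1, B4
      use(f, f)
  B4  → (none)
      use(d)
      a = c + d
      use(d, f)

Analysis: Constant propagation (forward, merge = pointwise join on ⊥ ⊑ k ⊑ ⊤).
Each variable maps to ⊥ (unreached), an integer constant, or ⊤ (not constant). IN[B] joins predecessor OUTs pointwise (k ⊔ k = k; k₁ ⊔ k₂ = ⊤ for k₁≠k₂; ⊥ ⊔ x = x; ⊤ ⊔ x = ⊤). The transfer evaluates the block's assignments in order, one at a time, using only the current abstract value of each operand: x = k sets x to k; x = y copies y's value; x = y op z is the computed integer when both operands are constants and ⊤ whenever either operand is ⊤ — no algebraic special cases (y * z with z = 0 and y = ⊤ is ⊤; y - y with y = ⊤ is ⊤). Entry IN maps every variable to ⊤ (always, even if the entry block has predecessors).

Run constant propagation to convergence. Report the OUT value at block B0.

Fixpoint table:
  B0:  IN=(all ⊤)  OUT={d:2; rest ⊤}
  B1:  IN=(all ⊤)  OUT={f:-1; rest ⊤}
  B2:  IN={f:-1; rest ⊤}  OUT=(all ⊤)
  B3:  IN=(all ⊤)  OUT=(all ⊤)
  B4:  IN=(all ⊤)  OUT=(all ⊤)

B0 is the boundary node: IN[B0] = {a: ⊤, b: ⊤, c: ⊤, d: ⊤, e: ⊤, f: ⊤}
Applying B0's transfer function to that IN value gives OUT[B0] (row B0 above).

Answer: {a: ⊤, b: ⊤, c: ⊤, d: 2, e: ⊤, f: ⊤}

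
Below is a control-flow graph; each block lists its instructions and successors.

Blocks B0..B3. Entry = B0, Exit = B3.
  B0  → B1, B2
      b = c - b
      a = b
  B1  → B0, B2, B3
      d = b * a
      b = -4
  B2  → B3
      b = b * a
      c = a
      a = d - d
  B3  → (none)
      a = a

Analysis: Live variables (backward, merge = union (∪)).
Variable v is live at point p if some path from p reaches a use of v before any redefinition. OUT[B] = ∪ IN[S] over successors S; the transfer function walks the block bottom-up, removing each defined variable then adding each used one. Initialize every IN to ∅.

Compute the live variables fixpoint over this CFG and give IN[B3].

Answer: {a}

Derivation:
Per-block solution:
  B0:  IN={b, c, d}  OUT={a, b, c, d}
  B1:  IN={a, b, c}  OUT={a, b, c, d}
  B2:  IN={a, b, d}  OUT={a}
  B3:  IN={a}  OUT={}

B3 is the boundary node: OUT[B3] = {}
Applying B3's transfer function to that OUT value gives IN[B3] (row B3 above).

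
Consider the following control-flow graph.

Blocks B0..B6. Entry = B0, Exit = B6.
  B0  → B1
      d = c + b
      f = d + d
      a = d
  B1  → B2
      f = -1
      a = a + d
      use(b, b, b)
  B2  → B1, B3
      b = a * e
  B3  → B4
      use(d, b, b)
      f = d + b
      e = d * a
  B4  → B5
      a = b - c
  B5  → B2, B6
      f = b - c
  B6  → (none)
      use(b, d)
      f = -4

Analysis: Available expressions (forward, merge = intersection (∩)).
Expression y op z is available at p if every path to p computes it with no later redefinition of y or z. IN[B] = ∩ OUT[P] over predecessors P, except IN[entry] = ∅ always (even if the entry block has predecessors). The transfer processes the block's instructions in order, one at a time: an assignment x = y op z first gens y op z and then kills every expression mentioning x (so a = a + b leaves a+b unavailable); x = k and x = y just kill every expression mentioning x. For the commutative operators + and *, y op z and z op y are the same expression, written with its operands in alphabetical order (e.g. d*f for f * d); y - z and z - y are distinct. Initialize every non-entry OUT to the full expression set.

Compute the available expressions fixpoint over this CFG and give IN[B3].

Answer: {a*e, d+d}

Derivation:
Fixpoint table:
  B0:  IN={}  OUT={b+c, d+d}
  B1:  IN={d+d}  OUT={d+d}
  B2:  IN={d+d}  OUT={a*e, d+d}
  B3:  IN={a*e, d+d}  OUT={a*d, b+d, d+d}
  B4:  IN={a*d, b+d, d+d}  OUT={b+d, b-c, d+d}
  B5:  IN={b+d, b-c, d+d}  OUT={b+d, b-c, d+d}
  B6:  IN={b+d, b-c, d+d}  OUT={b+d, b-c, d+d}

Merge at B3: IN[B3] = OUT[B2] = {a*e, d+d}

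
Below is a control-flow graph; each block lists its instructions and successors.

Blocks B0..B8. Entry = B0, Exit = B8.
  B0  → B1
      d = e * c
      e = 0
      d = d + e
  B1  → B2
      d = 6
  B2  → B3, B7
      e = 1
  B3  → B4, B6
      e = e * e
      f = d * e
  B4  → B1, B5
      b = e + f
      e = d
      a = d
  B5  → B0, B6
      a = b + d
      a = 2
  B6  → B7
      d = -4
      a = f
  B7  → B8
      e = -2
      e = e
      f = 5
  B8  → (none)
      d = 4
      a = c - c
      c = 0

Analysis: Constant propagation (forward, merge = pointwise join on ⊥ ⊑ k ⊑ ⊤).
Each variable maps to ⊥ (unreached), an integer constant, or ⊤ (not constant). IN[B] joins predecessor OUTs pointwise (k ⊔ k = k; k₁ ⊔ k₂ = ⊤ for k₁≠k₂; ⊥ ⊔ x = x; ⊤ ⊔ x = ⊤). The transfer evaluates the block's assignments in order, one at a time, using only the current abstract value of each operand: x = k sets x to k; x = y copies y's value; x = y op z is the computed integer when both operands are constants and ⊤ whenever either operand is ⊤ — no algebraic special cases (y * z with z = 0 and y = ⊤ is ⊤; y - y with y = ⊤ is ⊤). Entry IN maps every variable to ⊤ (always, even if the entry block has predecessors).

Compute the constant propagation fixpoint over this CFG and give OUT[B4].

Answer: {a: 6, b: 7, c: ⊤, d: 6, e: 6, f: 6}

Trace:
Converged values:
  B0:   IN=(all ⊤)   OUT={e:0; rest ⊤}
  B1:   IN=(all ⊤)   OUT={d:6; rest ⊤}
  B2:   IN={d:6; rest ⊤}   OUT={d:6, e:1; rest ⊤}
  B3:   IN={d:6, e:1; rest ⊤}   OUT={d:6, e:1, f:6; rest ⊤}
  B4:   IN={d:6, e:1, f:6; rest ⊤}   OUT={a:6, b:7, d:6, e:6, f:6; rest ⊤}
  B5:   IN={a:6, b:7, d:6, e:6, f:6; rest ⊤}   OUT={a:2, b:7, d:6, e:6, f:6; rest ⊤}
  B6:   IN={d:6, f:6; rest ⊤}   OUT={a:6, d:-4, f:6; rest ⊤}
  B7:   IN=(all ⊤)   OUT={e:-2, f:5; rest ⊤}
  B8:   IN={e:-2, f:5; rest ⊤}   OUT={c:0, d:4, e:-2, f:5; rest ⊤}

Merge at B4: IN[B4] = OUT[B3] = {a: ⊤, b: ⊤, c: ⊤, d: 6, e: 1, f: 6}
Applying B4's transfer function to that IN value gives OUT[B4] (row B4 above).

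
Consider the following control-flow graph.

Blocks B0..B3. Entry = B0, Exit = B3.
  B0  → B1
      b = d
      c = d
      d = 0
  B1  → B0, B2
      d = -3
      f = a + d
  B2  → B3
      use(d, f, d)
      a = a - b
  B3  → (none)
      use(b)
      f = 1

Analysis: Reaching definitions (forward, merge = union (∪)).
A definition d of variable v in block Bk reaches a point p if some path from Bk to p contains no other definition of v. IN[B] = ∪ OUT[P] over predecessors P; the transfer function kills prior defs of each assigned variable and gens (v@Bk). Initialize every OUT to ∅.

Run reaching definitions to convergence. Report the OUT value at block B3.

Per-block solution:
  B0:  IN={b@B0, c@B0, d@B1, f@B1}  OUT={b@B0, c@B0, d@B0, f@B1}
  B1:  IN={b@B0, c@B0, d@B0, f@B1}  OUT={b@B0, c@B0, d@B1, f@B1}
  B2:  IN={b@B0, c@B0, d@B1, f@B1}  OUT={a@B2, b@B0, c@B0, d@B1, f@B1}
  B3:  IN={a@B2, b@B0, c@B0, d@B1, f@B1}  OUT={a@B2, b@B0, c@B0, d@B1, f@B3}

Merge at B3: IN[B3] = OUT[B2] = {a@B2, b@B0, c@B0, d@B1, f@B1}
Applying B3's transfer function to that IN value gives OUT[B3] (row B3 above).

Answer: {a@B2, b@B0, c@B0, d@B1, f@B3}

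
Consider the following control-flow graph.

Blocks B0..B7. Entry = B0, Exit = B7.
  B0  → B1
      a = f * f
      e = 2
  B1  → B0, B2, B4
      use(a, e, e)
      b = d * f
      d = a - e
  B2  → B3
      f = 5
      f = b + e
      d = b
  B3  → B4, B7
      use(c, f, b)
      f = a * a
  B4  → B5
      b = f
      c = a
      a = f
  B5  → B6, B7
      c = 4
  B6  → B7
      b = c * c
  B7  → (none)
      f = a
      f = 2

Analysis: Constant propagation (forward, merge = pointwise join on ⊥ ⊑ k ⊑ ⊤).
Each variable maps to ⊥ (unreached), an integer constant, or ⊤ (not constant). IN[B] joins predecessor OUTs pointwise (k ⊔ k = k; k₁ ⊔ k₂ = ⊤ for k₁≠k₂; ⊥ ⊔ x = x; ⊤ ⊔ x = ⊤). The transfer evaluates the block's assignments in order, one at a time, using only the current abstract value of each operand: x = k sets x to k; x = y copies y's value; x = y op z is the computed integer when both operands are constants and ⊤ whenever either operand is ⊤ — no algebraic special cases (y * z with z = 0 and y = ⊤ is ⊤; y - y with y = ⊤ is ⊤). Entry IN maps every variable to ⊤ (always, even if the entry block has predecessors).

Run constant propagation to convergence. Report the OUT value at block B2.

Fixpoint table:
  B0:   IN=(all ⊤)   OUT={e:2; rest ⊤}
  B1:   IN={e:2; rest ⊤}   OUT={e:2; rest ⊤}
  B2:   IN={e:2; rest ⊤}   OUT={e:2; rest ⊤}
  B3:   IN={e:2; rest ⊤}   OUT={e:2; rest ⊤}
  B4:   IN={e:2; rest ⊤}   OUT={e:2; rest ⊤}
  B5:   IN={e:2; rest ⊤}   OUT={c:4, e:2; rest ⊤}
  B6:   IN={c:4, e:2; rest ⊤}   OUT={b:16, c:4, e:2; rest ⊤}
  B7:   IN={e:2; rest ⊤}   OUT={e:2, f:2; rest ⊤}

Merge at B2: IN[B2] = OUT[B1] = {a: ⊤, b: ⊤, c: ⊤, d: ⊤, e: 2, f: ⊤}
Applying B2's transfer function to that IN value gives OUT[B2] (row B2 above).

Answer: {a: ⊤, b: ⊤, c: ⊤, d: ⊤, e: 2, f: ⊤}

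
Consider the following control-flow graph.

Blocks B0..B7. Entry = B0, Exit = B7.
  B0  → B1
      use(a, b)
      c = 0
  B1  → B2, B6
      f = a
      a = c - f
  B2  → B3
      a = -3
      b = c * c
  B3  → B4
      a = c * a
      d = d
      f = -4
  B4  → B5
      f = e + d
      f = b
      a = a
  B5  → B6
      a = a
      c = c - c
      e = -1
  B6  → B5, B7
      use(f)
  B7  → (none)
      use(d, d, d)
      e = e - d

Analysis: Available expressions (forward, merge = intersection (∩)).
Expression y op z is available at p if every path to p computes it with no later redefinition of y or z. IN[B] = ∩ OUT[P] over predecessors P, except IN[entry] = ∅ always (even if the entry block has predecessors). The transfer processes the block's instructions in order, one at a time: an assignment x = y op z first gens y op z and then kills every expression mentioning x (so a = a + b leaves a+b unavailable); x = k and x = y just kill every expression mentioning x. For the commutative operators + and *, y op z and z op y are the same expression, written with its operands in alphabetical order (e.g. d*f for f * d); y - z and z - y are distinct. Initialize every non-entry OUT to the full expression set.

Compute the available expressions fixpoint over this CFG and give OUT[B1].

Per-block solution:
  B0:  IN={}  OUT={}
  B1:  IN={}  OUT={c-f}
  B2:  IN={c-f}  OUT={c*c, c-f}
  B3:  IN={c*c, c-f}  OUT={c*c}
  B4:  IN={c*c}  OUT={c*c, d+e}
  B5:  IN={}  OUT={}
  B6:  IN={}  OUT={}
  B7:  IN={}  OUT={}

Merge at B1: IN[B1] = OUT[B0] = {}
Applying B1's transfer function to that IN value gives OUT[B1] (row B1 above).

Answer: {c-f}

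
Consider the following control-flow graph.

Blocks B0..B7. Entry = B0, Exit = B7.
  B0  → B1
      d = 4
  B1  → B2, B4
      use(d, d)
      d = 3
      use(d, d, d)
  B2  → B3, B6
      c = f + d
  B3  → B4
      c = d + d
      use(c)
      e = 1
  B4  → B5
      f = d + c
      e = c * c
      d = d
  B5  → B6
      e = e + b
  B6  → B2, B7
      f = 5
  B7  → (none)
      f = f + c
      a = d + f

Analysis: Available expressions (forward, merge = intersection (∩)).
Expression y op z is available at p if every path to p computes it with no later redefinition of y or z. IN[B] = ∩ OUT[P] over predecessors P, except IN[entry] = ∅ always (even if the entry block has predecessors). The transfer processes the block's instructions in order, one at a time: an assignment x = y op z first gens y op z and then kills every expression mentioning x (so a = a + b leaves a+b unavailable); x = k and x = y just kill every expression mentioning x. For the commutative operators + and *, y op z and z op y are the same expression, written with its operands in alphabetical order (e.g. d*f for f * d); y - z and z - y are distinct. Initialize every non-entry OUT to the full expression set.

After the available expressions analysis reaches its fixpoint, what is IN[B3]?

Answer: {d+f}

Trace:
Fixpoint table:
  B0:   IN={}   OUT={}
  B1:   IN={}   OUT={}
  B2:   IN={}   OUT={d+f}
  B3:   IN={d+f}   OUT={d+d, d+f}
  B4:   IN={}   OUT={c*c}
  B5:   IN={c*c}   OUT={c*c}
  B6:   IN={}   OUT={}
  B7:   IN={}   OUT={d+f}

Merge at B3: IN[B3] = OUT[B2] = {d+f}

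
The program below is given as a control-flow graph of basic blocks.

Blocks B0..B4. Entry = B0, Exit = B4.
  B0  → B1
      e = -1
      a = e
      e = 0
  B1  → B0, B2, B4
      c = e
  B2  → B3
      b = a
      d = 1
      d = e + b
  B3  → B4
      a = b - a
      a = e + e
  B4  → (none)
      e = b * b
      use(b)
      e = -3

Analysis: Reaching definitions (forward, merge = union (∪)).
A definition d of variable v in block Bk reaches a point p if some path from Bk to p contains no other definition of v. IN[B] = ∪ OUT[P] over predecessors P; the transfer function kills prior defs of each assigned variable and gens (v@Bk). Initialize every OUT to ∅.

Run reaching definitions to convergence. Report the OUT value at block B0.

Answer: {a@B0, c@B1, e@B0}

Derivation:
Converged values:
  B0: | IN={a@B0, c@B1, e@B0} | OUT={a@B0, c@B1, e@B0}
  B1: | IN={a@B0, c@B1, e@B0} | OUT={a@B0, c@B1, e@B0}
  B2: | IN={a@B0, c@B1, e@B0} | OUT={a@B0, b@B2, c@B1, d@B2, e@B0}
  B3: | IN={a@B0, b@B2, c@B1, d@B2, e@B0} | OUT={a@B3, b@B2, c@B1, d@B2, e@B0}
  B4: | IN={a@B0, a@B3, b@B2, c@B1, d@B2, e@B0} | OUT={a@B0, a@B3, b@B2, c@B1, d@B2, e@B4}

Merge at B0 (entry node, so the boundary value {} is joined with the incoming edge(s)): IN[B0] = {} ⊔ OUT[B1] = {a@B0, c@B1, e@B0}
Applying B0's transfer function to that IN value gives OUT[B0] (row B0 above).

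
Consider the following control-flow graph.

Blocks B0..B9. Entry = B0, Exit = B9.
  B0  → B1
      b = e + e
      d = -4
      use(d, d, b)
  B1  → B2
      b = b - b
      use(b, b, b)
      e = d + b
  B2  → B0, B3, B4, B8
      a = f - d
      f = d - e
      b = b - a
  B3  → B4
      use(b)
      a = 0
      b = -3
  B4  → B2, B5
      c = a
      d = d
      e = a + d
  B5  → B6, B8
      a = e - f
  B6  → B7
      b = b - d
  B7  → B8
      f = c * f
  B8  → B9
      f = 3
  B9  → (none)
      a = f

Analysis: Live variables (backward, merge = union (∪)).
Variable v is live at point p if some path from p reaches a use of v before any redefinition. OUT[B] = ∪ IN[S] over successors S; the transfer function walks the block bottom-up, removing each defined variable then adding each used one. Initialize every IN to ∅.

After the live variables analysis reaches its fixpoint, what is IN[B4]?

Converged values:
  B0:  IN={e, f}  OUT={b, d, f}
  B1:  IN={b, d, f}  OUT={b, d, e, f}
  B2:  IN={b, d, e, f}  OUT={a, b, d, e, f}
  B3:  IN={b, d, f}  OUT={a, b, d, f}
  B4:  IN={a, b, d, f}  OUT={b, c, d, e, f}
  B5:  IN={b, c, d, e, f}  OUT={b, c, d, f}
  B6:  IN={b, c, d, f}  OUT={c, f}
  B7:  IN={c, f}  OUT={}
  B8:  IN={}  OUT={f}
  B9:  IN={f}  OUT={}

Merge at B4: OUT[B4] = IN[B2] ⊔ IN[B5] = {b, c, d, e, f}
Applying B4's transfer function to that OUT value gives IN[B4] (row B4 above).

Answer: {a, b, d, f}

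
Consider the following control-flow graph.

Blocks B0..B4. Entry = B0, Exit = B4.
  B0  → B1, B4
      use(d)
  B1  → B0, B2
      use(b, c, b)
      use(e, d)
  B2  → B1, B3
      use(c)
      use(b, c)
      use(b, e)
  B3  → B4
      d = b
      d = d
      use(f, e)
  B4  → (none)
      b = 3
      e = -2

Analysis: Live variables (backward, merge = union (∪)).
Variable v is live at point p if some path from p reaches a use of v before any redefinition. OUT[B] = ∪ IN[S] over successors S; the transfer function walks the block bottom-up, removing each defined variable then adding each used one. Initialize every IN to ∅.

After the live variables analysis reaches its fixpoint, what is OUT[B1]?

Answer: {b, c, d, e, f}

Derivation:
Per-block solution:
  B0: | IN={b, c, d, e, f} | OUT={b, c, d, e, f}
  B1: | IN={b, c, d, e, f} | OUT={b, c, d, e, f}
  B2: | IN={b, c, d, e, f} | OUT={b, c, d, e, f}
  B3: | IN={b, e, f} | OUT={}
  B4: | IN={} | OUT={}

Merge at B1: OUT[B1] = IN[B0] ⊔ IN[B2] = {b, c, d, e, f}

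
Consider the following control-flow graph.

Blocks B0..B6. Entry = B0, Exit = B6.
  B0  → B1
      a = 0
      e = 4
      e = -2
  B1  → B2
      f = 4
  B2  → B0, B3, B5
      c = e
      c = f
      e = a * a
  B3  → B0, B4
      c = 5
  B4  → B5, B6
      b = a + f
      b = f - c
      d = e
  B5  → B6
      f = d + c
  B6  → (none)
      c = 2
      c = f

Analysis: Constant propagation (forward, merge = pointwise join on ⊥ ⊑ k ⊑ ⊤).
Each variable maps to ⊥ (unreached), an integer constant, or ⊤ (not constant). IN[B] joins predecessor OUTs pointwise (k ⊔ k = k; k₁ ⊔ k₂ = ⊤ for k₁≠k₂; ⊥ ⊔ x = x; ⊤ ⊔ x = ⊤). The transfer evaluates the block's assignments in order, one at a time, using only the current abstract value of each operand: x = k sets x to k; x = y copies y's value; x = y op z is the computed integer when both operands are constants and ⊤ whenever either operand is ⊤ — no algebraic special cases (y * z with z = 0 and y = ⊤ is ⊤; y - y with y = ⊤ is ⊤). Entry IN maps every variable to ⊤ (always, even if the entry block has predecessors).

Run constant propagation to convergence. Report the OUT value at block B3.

Fixpoint table:
  B0:  IN=(all ⊤)  OUT={a:0, e:-2; rest ⊤}
  B1:  IN={a:0, e:-2; rest ⊤}  OUT={a:0, e:-2, f:4; rest ⊤}
  B2:  IN={a:0, e:-2, f:4; rest ⊤}  OUT={a:0, c:4, e:0, f:4; rest ⊤}
  B3:  IN={a:0, c:4, e:0, f:4; rest ⊤}  OUT={a:0, c:5, e:0, f:4; rest ⊤}
  B4:  IN={a:0, c:5, e:0, f:4; rest ⊤}  OUT={a:0, b:-1, c:5, d:0, e:0, f:4; rest ⊤}
  B5:  IN={a:0, e:0, f:4; rest ⊤}  OUT={a:0, e:0; rest ⊤}
  B6:  IN={a:0, e:0; rest ⊤}  OUT={a:0, e:0; rest ⊤}

Merge at B3: IN[B3] = OUT[B2] = {a: 0, b: ⊤, c: 4, d: ⊤, e: 0, f: 4}
Applying B3's transfer function to that IN value gives OUT[B3] (row B3 above).

Answer: {a: 0, b: ⊤, c: 5, d: ⊤, e: 0, f: 4}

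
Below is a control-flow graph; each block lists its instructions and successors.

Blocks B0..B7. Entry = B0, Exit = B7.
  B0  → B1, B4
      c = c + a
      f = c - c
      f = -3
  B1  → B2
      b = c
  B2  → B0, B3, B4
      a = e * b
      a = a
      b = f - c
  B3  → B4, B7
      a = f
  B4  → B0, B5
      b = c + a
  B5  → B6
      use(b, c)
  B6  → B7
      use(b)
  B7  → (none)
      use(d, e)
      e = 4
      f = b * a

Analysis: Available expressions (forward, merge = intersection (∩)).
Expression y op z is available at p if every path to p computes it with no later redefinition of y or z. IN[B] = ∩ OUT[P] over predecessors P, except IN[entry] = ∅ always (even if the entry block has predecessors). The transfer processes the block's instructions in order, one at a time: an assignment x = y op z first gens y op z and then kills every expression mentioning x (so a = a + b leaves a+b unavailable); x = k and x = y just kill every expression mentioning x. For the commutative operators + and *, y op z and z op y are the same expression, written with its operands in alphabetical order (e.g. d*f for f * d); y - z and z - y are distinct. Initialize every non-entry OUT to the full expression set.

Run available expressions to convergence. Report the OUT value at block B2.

Converged values:
  B0: | IN={} | OUT={c-c}
  B1: | IN={c-c} | OUT={c-c}
  B2: | IN={c-c} | OUT={c-c, f-c}
  B3: | IN={c-c, f-c} | OUT={c-c, f-c}
  B4: | IN={c-c} | OUT={a+c, c-c}
  B5: | IN={a+c, c-c} | OUT={a+c, c-c}
  B6: | IN={a+c, c-c} | OUT={a+c, c-c}
  B7: | IN={c-c} | OUT={a*b, c-c}

Merge at B2: IN[B2] = OUT[B1] = {c-c}
Applying B2's transfer function to that IN value gives OUT[B2] (row B2 above).

Answer: {c-c, f-c}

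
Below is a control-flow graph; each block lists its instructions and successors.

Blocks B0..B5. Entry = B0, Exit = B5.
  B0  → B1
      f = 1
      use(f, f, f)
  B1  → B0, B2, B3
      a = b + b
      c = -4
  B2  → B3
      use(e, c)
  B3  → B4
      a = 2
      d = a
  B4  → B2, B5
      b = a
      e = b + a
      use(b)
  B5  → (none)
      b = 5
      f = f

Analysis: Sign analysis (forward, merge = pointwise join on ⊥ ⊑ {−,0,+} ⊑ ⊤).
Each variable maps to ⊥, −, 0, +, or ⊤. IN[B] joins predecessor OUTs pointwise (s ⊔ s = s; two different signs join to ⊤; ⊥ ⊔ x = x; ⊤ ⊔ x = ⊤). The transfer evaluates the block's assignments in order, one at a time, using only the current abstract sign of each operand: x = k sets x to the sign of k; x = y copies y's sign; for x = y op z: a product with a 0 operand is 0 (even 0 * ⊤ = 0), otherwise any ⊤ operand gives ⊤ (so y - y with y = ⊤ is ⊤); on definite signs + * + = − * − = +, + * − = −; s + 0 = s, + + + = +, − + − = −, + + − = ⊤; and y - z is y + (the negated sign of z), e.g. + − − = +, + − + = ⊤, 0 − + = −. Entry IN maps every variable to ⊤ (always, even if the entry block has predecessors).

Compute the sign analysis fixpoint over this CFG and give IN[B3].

Converged values:
  B0:   IN=(all ⊤)   OUT={f:+; rest ⊤}
  B1:   IN={f:+; rest ⊤}   OUT={c:-, f:+; rest ⊤}
  B2:   IN={c:-, f:+; rest ⊤}   OUT={c:-, f:+; rest ⊤}
  B3:   IN={c:-, f:+; rest ⊤}   OUT={a:+, c:-, d:+, f:+; rest ⊤}
  B4:   IN={a:+, c:-, d:+, f:+; rest ⊤}   OUT={a:+, b:+, c:-, d:+, e:+, f:+; rest ⊤}
  B5:   IN={a:+, b:+, c:-, d:+, e:+, f:+; rest ⊤}   OUT={a:+, b:+, c:-, d:+, e:+, f:+; rest ⊤}

Merge at B3: IN[B3] = OUT[B1] ⊔ OUT[B2] = {a: ⊤, b: ⊤, c: -, d: ⊤, e: ⊤, f: +}

Answer: {a: ⊤, b: ⊤, c: -, d: ⊤, e: ⊤, f: +}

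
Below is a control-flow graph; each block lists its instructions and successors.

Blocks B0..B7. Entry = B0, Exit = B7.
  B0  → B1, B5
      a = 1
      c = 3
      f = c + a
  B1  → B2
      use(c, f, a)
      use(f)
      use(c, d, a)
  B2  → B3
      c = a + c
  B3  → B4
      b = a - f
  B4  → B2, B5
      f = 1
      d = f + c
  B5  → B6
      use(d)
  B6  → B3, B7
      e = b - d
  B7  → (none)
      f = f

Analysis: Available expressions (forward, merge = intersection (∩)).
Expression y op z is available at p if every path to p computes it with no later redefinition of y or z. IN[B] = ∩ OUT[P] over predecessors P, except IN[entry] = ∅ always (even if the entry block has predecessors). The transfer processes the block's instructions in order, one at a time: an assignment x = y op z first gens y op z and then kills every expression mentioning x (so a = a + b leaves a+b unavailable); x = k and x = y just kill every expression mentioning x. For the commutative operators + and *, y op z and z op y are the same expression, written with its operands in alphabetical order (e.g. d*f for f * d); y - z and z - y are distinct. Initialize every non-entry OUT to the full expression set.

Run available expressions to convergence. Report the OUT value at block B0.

Fixpoint table:
  B0:  IN={}  OUT={a+c}
  B1:  IN={a+c}  OUT={a+c}
  B2:  IN={}  OUT={}
  B3:  IN={}  OUT={a-f}
  B4:  IN={a-f}  OUT={c+f}
  B5:  IN={}  OUT={}
  B6:  IN={}  OUT={b-d}
  B7:  IN={b-d}  OUT={b-d}

B0 is the boundary node: IN[B0] = {}
Applying B0's transfer function to that IN value gives OUT[B0] (row B0 above).

Answer: {a+c}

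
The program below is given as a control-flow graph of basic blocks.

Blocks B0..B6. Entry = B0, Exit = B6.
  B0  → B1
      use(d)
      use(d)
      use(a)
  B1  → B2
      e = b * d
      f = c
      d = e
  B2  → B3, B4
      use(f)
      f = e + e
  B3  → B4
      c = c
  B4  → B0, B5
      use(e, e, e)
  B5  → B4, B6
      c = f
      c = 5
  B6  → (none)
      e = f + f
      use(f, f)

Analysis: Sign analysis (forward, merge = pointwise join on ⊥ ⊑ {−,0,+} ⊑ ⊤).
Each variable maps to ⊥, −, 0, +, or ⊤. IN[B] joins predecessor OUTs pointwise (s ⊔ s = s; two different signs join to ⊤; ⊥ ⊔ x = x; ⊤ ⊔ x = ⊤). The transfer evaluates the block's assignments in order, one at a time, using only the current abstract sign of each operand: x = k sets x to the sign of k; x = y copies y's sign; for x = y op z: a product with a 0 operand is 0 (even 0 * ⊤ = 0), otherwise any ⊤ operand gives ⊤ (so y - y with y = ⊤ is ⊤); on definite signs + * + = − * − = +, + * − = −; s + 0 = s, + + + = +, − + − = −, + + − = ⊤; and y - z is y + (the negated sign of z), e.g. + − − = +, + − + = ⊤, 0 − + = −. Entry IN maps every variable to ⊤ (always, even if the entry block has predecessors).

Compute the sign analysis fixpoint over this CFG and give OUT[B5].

Converged values:
  B0:  IN=(all ⊤)  OUT=(all ⊤)
  B1:  IN=(all ⊤)  OUT=(all ⊤)
  B2:  IN=(all ⊤)  OUT=(all ⊤)
  B3:  IN=(all ⊤)  OUT=(all ⊤)
  B4:  IN=(all ⊤)  OUT=(all ⊤)
  B5:  IN=(all ⊤)  OUT={c:+; rest ⊤}
  B6:  IN={c:+; rest ⊤}  OUT={c:+; rest ⊤}

Merge at B5: IN[B5] = OUT[B4] = {a: ⊤, b: ⊤, c: ⊤, d: ⊤, e: ⊤, f: ⊤}
Applying B5's transfer function to that IN value gives OUT[B5] (row B5 above).

Answer: {a: ⊤, b: ⊤, c: +, d: ⊤, e: ⊤, f: ⊤}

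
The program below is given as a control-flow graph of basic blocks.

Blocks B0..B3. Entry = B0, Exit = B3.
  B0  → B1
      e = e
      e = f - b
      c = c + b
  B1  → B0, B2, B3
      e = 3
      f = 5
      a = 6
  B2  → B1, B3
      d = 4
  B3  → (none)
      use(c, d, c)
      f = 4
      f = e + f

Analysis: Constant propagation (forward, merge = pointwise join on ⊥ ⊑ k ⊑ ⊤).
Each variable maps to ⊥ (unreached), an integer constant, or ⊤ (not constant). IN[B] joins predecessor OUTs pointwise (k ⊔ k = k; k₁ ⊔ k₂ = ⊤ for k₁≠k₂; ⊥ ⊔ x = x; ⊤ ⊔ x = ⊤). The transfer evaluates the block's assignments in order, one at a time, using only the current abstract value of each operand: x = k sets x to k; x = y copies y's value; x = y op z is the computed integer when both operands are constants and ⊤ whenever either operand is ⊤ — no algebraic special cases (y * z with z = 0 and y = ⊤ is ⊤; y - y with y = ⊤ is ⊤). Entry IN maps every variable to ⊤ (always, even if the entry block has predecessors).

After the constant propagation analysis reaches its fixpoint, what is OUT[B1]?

Answer: {a: 6, b: ⊤, c: ⊤, d: ⊤, e: 3, f: 5}

Trace:
Per-block solution:
  B0:   IN=(all ⊤)   OUT=(all ⊤)
  B1:   IN=(all ⊤)   OUT={a:6, e:3, f:5; rest ⊤}
  B2:   IN={a:6, e:3, f:5; rest ⊤}   OUT={a:6, d:4, e:3, f:5; rest ⊤}
  B3:   IN={a:6, e:3, f:5; rest ⊤}   OUT={a:6, e:3, f:7; rest ⊤}

Merge at B1: IN[B1] = OUT[B0] ⊔ OUT[B2] = {a: ⊤, b: ⊤, c: ⊤, d: ⊤, e: ⊤, f: ⊤}
Applying B1's transfer function to that IN value gives OUT[B1] (row B1 above).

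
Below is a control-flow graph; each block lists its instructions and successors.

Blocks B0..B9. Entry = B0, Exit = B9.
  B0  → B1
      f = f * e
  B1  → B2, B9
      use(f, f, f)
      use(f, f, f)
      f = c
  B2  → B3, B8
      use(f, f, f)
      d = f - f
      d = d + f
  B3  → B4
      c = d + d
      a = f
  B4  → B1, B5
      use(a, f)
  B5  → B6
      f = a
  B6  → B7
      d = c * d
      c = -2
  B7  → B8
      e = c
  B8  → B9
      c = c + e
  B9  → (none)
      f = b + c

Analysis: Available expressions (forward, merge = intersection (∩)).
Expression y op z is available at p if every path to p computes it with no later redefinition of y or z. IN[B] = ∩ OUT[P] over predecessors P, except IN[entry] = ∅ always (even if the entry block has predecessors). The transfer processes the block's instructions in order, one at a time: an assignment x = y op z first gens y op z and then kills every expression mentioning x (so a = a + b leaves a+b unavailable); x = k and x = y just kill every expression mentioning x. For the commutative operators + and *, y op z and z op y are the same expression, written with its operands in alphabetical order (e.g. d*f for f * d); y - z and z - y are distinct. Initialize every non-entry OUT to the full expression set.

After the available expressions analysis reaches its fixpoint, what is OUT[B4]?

Per-block solution:
  B0:   IN={}   OUT={}
  B1:   IN={}   OUT={}
  B2:   IN={}   OUT={f-f}
  B3:   IN={f-f}   OUT={d+d, f-f}
  B4:   IN={d+d, f-f}   OUT={d+d, f-f}
  B5:   IN={d+d, f-f}   OUT={d+d}
  B6:   IN={d+d}   OUT={}
  B7:   IN={}   OUT={}
  B8:   IN={}   OUT={}
  B9:   IN={}   OUT={b+c}

Merge at B4: IN[B4] = OUT[B3] = {d+d, f-f}
Applying B4's transfer function to that IN value gives OUT[B4] (row B4 above).

Answer: {d+d, f-f}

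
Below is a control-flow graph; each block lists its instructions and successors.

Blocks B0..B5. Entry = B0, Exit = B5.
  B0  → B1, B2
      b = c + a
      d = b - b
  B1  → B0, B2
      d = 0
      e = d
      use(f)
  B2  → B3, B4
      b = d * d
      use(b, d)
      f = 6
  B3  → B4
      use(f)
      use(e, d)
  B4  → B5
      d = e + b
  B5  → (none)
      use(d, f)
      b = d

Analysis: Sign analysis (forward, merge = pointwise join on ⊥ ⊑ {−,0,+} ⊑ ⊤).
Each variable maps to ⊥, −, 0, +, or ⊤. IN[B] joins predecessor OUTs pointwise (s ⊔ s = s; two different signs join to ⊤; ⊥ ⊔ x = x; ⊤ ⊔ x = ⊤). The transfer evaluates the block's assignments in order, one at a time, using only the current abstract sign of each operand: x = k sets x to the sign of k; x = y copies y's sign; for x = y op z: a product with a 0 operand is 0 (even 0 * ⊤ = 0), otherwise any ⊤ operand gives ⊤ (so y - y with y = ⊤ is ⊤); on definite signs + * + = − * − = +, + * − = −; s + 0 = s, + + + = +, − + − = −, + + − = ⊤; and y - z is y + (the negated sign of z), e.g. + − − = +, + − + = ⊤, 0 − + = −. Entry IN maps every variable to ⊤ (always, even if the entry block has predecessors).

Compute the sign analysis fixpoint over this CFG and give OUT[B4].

Answer: {a: ⊤, b: ⊤, c: ⊤, d: ⊤, e: ⊤, f: +}

Trace:
Per-block solution:
  B0:   IN=(all ⊤)   OUT=(all ⊤)
  B1:   IN=(all ⊤)   OUT={d:0, e:0; rest ⊤}
  B2:   IN=(all ⊤)   OUT={f:+; rest ⊤}
  B3:   IN={f:+; rest ⊤}   OUT={f:+; rest ⊤}
  B4:   IN={f:+; rest ⊤}   OUT={f:+; rest ⊤}
  B5:   IN={f:+; rest ⊤}   OUT={f:+; rest ⊤}

Merge at B4: IN[B4] = OUT[B2] ⊔ OUT[B3] = {a: ⊤, b: ⊤, c: ⊤, d: ⊤, e: ⊤, f: +}
Applying B4's transfer function to that IN value gives OUT[B4] (row B4 above).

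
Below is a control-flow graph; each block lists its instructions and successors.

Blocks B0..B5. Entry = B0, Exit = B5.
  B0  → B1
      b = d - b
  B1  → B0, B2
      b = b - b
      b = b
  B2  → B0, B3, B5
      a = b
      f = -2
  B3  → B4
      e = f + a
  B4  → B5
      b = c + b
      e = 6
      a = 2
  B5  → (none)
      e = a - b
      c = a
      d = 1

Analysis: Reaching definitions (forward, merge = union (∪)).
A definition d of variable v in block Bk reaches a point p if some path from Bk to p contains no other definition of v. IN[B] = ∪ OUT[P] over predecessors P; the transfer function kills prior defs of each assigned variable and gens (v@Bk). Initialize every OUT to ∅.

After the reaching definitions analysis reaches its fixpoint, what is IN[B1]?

Answer: {a@B2, b@B0, f@B2}

Derivation:
Fixpoint table:
  B0: | IN={a@B2, b@B1, f@B2} | OUT={a@B2, b@B0, f@B2}
  B1: | IN={a@B2, b@B0, f@B2} | OUT={a@B2, b@B1, f@B2}
  B2: | IN={a@B2, b@B1, f@B2} | OUT={a@B2, b@B1, f@B2}
  B3: | IN={a@B2, b@B1, f@B2} | OUT={a@B2, b@B1, e@B3, f@B2}
  B4: | IN={a@B2, b@B1, e@B3, f@B2} | OUT={a@B4, b@B4, e@B4, f@B2}
  B5: | IN={a@B2, a@B4, b@B1, b@B4, e@B4, f@B2} | OUT={a@B2, a@B4, b@B1, b@B4, c@B5, d@B5, e@B5, f@B2}

Merge at B1: IN[B1] = OUT[B0] = {a@B2, b@B0, f@B2}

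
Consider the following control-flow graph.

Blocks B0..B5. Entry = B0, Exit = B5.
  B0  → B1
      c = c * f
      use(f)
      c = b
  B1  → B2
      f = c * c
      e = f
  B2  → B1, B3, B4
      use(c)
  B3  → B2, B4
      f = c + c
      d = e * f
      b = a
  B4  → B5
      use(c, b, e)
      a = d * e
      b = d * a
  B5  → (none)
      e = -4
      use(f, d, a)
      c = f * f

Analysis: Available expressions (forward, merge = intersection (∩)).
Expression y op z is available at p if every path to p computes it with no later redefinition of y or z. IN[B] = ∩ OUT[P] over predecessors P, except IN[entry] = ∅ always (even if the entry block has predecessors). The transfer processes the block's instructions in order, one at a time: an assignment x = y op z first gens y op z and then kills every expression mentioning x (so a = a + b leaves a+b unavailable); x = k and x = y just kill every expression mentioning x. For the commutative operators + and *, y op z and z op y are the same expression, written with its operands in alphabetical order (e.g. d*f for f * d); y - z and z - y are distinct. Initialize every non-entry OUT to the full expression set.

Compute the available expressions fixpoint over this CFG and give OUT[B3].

Answer: {c*c, c+c, e*f}

Derivation:
Fixpoint table:
  B0:  IN={}  OUT={}
  B1:  IN={}  OUT={c*c}
  B2:  IN={c*c}  OUT={c*c}
  B3:  IN={c*c}  OUT={c*c, c+c, e*f}
  B4:  IN={c*c}  OUT={a*d, c*c, d*e}
  B5:  IN={a*d, c*c, d*e}  OUT={a*d, f*f}

Merge at B3: IN[B3] = OUT[B2] = {c*c}
Applying B3's transfer function to that IN value gives OUT[B3] (row B3 above).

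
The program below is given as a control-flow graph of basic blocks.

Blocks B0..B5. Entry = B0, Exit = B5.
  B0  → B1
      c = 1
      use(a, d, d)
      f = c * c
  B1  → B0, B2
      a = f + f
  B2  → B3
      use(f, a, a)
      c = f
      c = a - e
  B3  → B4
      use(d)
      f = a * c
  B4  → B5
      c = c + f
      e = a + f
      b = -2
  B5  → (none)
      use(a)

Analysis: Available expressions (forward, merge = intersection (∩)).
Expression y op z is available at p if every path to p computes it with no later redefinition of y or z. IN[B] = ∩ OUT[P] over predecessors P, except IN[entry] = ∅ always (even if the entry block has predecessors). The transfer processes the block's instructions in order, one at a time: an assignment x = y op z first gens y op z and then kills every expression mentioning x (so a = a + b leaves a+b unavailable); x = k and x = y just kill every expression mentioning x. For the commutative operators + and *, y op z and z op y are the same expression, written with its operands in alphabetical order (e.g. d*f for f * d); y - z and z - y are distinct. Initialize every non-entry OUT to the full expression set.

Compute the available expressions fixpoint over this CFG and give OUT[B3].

Fixpoint table:
  B0:   IN={}   OUT={c*c}
  B1:   IN={c*c}   OUT={c*c, f+f}
  B2:   IN={c*c, f+f}   OUT={a-e, f+f}
  B3:   IN={a-e, f+f}   OUT={a*c, a-e}
  B4:   IN={a*c, a-e}   OUT={a+f}
  B5:   IN={a+f}   OUT={a+f}

Merge at B3: IN[B3] = OUT[B2] = {a-e, f+f}
Applying B3's transfer function to that IN value gives OUT[B3] (row B3 above).

Answer: {a*c, a-e}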